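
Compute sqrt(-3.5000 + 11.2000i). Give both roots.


|z| = sqrt(12.25+125.44) = 11.7341
sqrt((|z|+a)/2) = sqrt((11.7341+(-3.5))/2) = sqrt(4.1171) = 2.0291
sqrt((|z|-a)/2) = sqrt((11.7341-(-3.5))/2) = sqrt(7.6171) = 2.7599

±(2.0291 + 2.7599i) i.e. 2.0291 + 2.7599i and -2.0291 - 2.7599i


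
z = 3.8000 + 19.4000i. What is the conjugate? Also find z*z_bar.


z_bar = 3.8000 - 19.4000i
z*z_bar = 3.8^2 + 19.4^2 = 14.44 + 376.36 = 390.8

z_bar = 3.8000 - 19.4000i, z*z_bar = 390.8


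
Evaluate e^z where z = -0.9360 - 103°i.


e^-0.9360 = 0.3922
cos(-103°) = -0.225
sin(-103°) = -0.97437
Real = 0.3922*(-0.225) = -0.0882
Imag = 0.3922*(-0.97437) = -0.3821

-0.0882 - 0.3821i


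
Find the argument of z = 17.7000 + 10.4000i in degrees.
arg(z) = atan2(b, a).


Re = 17.7, Im = 10.4
arg = atan2(10.4, 17.7) = 30.4372 degrees

arg(z) = 30.4372 degrees


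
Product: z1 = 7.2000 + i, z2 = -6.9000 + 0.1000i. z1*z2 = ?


Real = 7.2*(-6.9) - 1*0.1 = -49.68 - 0.1 = -49.78
Imag = 7.2*0.1 - (6.9)*1 = 0.72 - (6.9) = -6.18

-49.7800 - 6.1800i


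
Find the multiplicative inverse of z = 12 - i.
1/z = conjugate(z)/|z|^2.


|z|^2 = 144+1 = 145
1/z = (12 + 1i)/145

1/z = 0.0828 + 0.0069i


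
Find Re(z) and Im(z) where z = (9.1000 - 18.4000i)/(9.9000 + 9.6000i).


Multiply by conjugate: (9.1000 - 18.4000i)(9.9000 - 9.6000i) / (9.9^2 + 9.6^2)
Numerator real = 9.1*9.9 - (18.4)*9.6 = -86.55
Numerator imag = -18.4*9.9 - 9.1*9.6 = -269.52
Denominator = 190.17
Re(z) = -86.55/190.17 = -0.4551
Im(z) = -269.52/190.17 = -1.4173

Re(z) = -0.4551, Im(z) = -1.4173


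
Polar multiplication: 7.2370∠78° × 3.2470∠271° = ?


r = 7.2370 * 3.2470 = 23.4985
theta = 78° + 271° = 349° = 349° (mod 360)

23.4985 cis(349°)


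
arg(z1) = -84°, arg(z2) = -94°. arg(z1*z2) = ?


arg(z1*z2) = -84° - 94° = -178°
Normalized to (-180°, 180°]: -178°

-178°


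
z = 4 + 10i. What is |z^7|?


|z| = sqrt(16+100) = sqrt(116) = 10.7703
|z^7| = |z|^7 = (sqrt(116))^7 = 116^3 * sqrt(116) = 1560896*sqrt(116)

|z^7| = 1560896*sqrt(116) ≈ 16811364.4136


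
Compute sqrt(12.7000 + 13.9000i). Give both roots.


|z| = sqrt(161.29+193.21) = 18.8282
sqrt((|z|+a)/2) = sqrt((18.8282+12.7)/2) = sqrt(15.7641) = 3.9704
sqrt((|z|-a)/2) = sqrt((18.8282-12.7)/2) = sqrt(3.0641) = 1.7505

±(3.9704 + 1.7505i) i.e. 3.9704 + 1.7505i and -3.9704 - 1.7505i


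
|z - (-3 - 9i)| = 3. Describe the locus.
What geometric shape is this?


|z - z0| = r is a circle with center z0 and radius r.
Center = (-3, -9), radius = 3

Circle with center (-3, -9) and radius 3


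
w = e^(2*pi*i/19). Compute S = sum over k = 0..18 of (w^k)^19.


The roots are w_k = w^k with w = e^(2*pi*i/19), and (w^k)^19 = (w^19)^k.
So S = 1 + u + u^2 + ... + u^(18) with u = w^19.
19 = 1*19 + 0, so 19 is a multiple of 19 and u = (w^19)^1 = 1.
Every one of the 19 terms equals 1: S = 19

S = 19


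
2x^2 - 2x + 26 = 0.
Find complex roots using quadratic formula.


disc = (-2)^2 - 4*2*26 = 4 - 208 = -204
sqrt(|disc|) = sqrt(204) = 14.2829
Real part = 2/(2*2) = 0.5000
Imag part = 14.2829/(2*2) = 3.5707

0.5000 ± 3.5707i


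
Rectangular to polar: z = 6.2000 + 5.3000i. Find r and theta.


r = sqrt(38.44+28.09) = sqrt(66.53) = 8.1566
theta = atan2(5.3, 6.2) = 40.5251 degrees

r = 8.1566, theta = 40.5251 degrees


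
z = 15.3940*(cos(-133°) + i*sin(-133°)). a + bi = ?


a = 15.3940*cos(-133°) = 15.3940*(-0.682) = -10.4987
b = 15.3940*sin(-133°) = 15.3940*(-0.731354) = -11.2585

-10.4987 - 11.2585i


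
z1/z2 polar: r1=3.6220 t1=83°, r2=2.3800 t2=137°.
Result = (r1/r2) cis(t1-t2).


r = 3.6220 / 2.3800 = 1.5218
theta = 83° - 137° = -54° = 306° (mod 360)

1.5218 cis(306°)


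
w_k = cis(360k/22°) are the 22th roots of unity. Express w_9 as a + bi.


Angle = 360*9/22 = 147.2727°
a = cos(147.2727°) = -0.8413
b = sin(147.2727°) = 0.5406

-0.8413 + 0.5406i


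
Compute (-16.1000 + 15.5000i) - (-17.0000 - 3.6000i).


Real: -16.1 + 17 = 0.9
Imag: 15.5 + 3.6 = 19.1

0.9000 + 19.1000i


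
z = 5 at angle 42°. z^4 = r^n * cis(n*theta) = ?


r^4 = 5^4 = 625
n*theta = 4*42° = 168° = 168° (mod 360)
a = 625*cos(168°) = -611.3423
b = 625*sin(168°) = 129.9448

625 cis(168°) = -611.3423 + 129.9448i


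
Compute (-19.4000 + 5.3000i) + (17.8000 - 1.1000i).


Real: -19.4 + 17.8 = -1.6
Imag: 5.3 - 1.1 = 4.2

-1.6000 + 4.2000i


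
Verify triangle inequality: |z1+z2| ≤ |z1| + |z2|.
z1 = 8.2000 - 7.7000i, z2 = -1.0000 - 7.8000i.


|z1| = sqrt(8.2^2 + (-7.7)^2) = sqrt(126.53) = 11.2486
|z2| = sqrt((-1)^2 + (-7.8)^2) = sqrt(61.84) = 7.8638
z1+z2 = 7.2000 - 15.5000i
|z1+z2| = sqrt(292.09) = 17.0906
|z1|+|z2| = 11.2486 + 7.8638 = 19.1124

|z1+z2| = 17.0906 ≤ |z1|+|z2| = 19.1124 (verified)


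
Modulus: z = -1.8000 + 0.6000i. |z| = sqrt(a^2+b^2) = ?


|z| = sqrt((-1.8)^2 + 0.6^2) = sqrt(3.24 + 0.36) = sqrt(3.6) = 1.8974

|z| = 1.8974


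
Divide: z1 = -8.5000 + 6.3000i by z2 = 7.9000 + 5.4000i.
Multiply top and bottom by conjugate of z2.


Conjugate of z2 = 7.9000 - 5.4000i
Numerator: (-8.5000 + 6.3000i)(7.9000 - 5.4000i) = -33.1300 + 95.6700i
Denominator: 7.9^2 + 5.4^2 = 91.57
Result = (-33.1300 + 95.6700i)/91.57

-0.3618 + 1.0448i


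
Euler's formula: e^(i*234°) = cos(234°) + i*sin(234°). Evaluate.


cos(234°) = -0.5878
sin(234°) = -0.8090

e^(i*234°) = -0.5878 - 0.8090i


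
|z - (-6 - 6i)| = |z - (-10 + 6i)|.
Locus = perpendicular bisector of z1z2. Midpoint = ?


Equal distances means the locus is the perpendicular bisector of z1 and z2.
Midpoint = ((-6+(-10))/2, (-6+6)/2) = (-8.0000, 0)

Perpendicular bisector through (-8.0000, 0)


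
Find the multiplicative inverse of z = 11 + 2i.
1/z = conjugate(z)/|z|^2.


|z|^2 = 121+4 = 125
1/z = (11 - 2i)/125

1/z = 0.0880 - 0.0160i


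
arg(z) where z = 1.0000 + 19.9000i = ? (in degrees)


Re = 1, Im = 19.9
arg = atan2(19.9, 1) = 87.1232 degrees

arg(z) = 87.1232 degrees


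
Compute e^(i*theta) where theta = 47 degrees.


cos(47°) = 0.6820
sin(47°) = 0.7314

e^(i*47°) = 0.6820 + 0.7314i


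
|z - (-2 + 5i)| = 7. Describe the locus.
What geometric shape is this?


|z - z0| = r is a circle with center z0 and radius r.
Center = (-2, 5), radius = 7

Circle with center (-2, 5) and radius 7


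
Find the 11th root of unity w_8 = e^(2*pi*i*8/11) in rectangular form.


Angle = 360*8/11 = 261.8182°
a = cos(261.8182°) = -0.1423
b = sin(261.8182°) = -0.9898

-0.1423 - 0.9898i


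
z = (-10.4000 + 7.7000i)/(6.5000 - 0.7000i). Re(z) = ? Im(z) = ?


Multiply by conjugate: (-10.4000 + 7.7000i)(6.5000 + 0.7000i) / (6.5^2 + (-0.7)^2)
Numerator real = -10.4*6.5 + 7.7*(-0.7) = -72.99
Numerator imag = 7.7*6.5 - (-10.4)*(-0.7) = 42.77
Denominator = 42.74
Re(z) = -72.99/42.74 = -1.7078
Im(z) = 42.77/42.74 = 1.0007

Re(z) = -1.7078, Im(z) = 1.0007


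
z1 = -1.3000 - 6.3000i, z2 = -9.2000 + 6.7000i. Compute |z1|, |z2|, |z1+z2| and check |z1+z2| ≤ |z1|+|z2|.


|z1| = sqrt((-1.3)^2 + (-6.3)^2) = sqrt(41.38) = 6.4327
|z2| = sqrt((-9.2)^2 + 6.7^2) = sqrt(129.53) = 11.3811
z1+z2 = -10.5000 + 0.4000i
|z1+z2| = sqrt(110.41) = 10.5076
|z1|+|z2| = 6.4327 + 11.3811 = 17.8138

|z1+z2| = 10.5076 ≤ |z1|+|z2| = 17.8138 (verified)


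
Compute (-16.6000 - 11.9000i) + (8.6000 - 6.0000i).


Real: -16.6 + 8.6 = -8
Imag: -11.9 - 6 = -17.9

-8.0000 - 17.9000i


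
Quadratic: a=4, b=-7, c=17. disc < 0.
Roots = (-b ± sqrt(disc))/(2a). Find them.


disc = (-7)^2 - 4*4*17 = 49 - 272 = -223
sqrt(|disc|) = sqrt(223) = 14.9332
Real part = 7/(2*4) = 0.8750
Imag part = 14.9332/(2*4) = 1.8666

0.8750 ± 1.8666i


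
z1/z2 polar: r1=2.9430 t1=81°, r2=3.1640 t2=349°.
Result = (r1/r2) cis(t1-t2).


r = 2.9430 / 3.1640 = 0.9302
theta = 81° - 349° = -268° = 92° (mod 360)

0.9302 cis(92°)


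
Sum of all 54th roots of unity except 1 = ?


With w = e^(2*pi*i/54), all 54 of the 54th roots of unity w^0 = 1, w, ..., w^(53) sum to 0: 1 + w + ... + w^(53) = (1 - w^54)/(1 - w) = 0 since w^54 = 1, w ≠ 1.
Removing the root 1: w + w^2 + ... + w^(53) = 0 - 1 = -1

Sum = -1


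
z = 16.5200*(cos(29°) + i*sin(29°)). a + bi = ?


a = 16.5200*cos(29°) = 16.5200*0.87462 = 14.4487
b = 16.5200*sin(29°) = 16.5200*0.48481 = 8.0091

14.4487 + 8.0091i


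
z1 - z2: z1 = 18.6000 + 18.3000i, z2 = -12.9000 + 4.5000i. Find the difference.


Real: 18.6 + 12.9 = 31.5
Imag: 18.3 - 4.5 = 13.8

31.5000 + 13.8000i


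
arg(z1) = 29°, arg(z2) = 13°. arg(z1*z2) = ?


arg(z1*z2) = 29° + 13° = 42°
Normalized to (-180°, 180°]: 42°

42°


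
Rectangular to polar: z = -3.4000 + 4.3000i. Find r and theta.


r = sqrt(11.56+18.49) = sqrt(30.05) = 5.4818
theta = atan2(4.3, -3.4) = 128.3333 degrees

r = 5.4818, theta = 128.3333 degrees


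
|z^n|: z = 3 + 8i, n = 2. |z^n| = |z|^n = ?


|z| = sqrt(9+64) = sqrt(73) = 8.5440
|z^2| = |z|^2 = (sqrt(73))^2 = 73

|z^2| = 73


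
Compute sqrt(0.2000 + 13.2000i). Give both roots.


|z| = sqrt(0.04+174.24) = 13.2015
sqrt((|z|+a)/2) = sqrt((13.2015+0.2)/2) = sqrt(6.7008) = 2.5886
sqrt((|z|-a)/2) = sqrt((13.2015-0.2)/2) = sqrt(6.5008) = 2.5497

±(2.5886 + 2.5497i) i.e. 2.5886 + 2.5497i and -2.5886 - 2.5497i


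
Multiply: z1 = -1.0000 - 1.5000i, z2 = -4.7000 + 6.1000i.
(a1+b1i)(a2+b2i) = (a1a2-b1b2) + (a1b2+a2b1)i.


Real = -1*(-4.7) - (-1.5)*6.1 = 4.7 - (-9.15) = 13.85
Imag = -1*6.1 - (4.7)*(-1.5) = -6.1 + 7.05 = 0.95

13.8500 + 0.9500i


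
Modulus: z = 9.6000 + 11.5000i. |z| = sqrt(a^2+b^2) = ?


|z| = sqrt(9.6^2 + 11.5^2) = sqrt(92.16 + 132.25) = sqrt(224.41) = 14.9803

|z| = 14.9803


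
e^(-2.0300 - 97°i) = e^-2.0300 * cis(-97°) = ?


e^-2.0300 = 0.13134
cos(-97°) = -0.1219
sin(-97°) = -0.9925
Real = 0.13134*(-0.1219) = -0.0160
Imag = 0.13134*(-0.9925) = -0.1304

-0.0160 - 0.1304i


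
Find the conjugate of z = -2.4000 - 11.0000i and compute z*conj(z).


z_bar = -2.4000 + 11.0000i
z*z_bar = (-2.4)^2 + (-11)^2 = 5.76 + 121 = 126.76

z_bar = -2.4000 + 11.0000i, z*z_bar = 126.76


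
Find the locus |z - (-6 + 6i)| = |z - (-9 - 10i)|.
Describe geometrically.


Equal distances means the locus is the perpendicular bisector of z1 and z2.
Midpoint = ((-6+(-9))/2, (6+(-10))/2) = (-7.5000, -2.0000)

Perpendicular bisector through (-7.5000, -2.0000)


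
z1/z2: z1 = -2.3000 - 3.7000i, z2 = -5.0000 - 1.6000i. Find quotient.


Conjugate of z2 = -5.0000 + 1.6000i
Numerator: (-2.3000 - 3.7000i)(-5.0000 + 1.6000i) = 17.4200 + 14.8200i
Denominator: (-5)^2 + (-1.6)^2 = 27.56
Result = (17.4200 + 14.8200i)/27.56

0.6321 + 0.5377i


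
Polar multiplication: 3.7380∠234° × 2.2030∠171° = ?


r = 3.7380 * 2.2030 = 8.2348
theta = 234° + 171° = 405° = 45° (mod 360)

8.2348 cis(45°)


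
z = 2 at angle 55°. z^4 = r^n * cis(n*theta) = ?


r^4 = 2^4 = 16
n*theta = 4*55° = 220° = 220° (mod 360)
a = 16*cos(220°) = -12.2567
b = 16*sin(220°) = -10.2846

16 cis(220°) = -12.2567 - 10.2846i


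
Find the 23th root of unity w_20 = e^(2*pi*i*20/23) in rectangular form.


Angle = 360*20/23 = 313.0435°
a = cos(313.0435°) = 0.6826
b = sin(313.0435°) = -0.7308

0.6826 - 0.7308i


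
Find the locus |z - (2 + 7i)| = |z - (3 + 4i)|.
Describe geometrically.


Equal distances means the locus is the perpendicular bisector of z1 and z2.
Midpoint = ((2+3)/2, (7+4)/2) = (2.5000, 5.5000)

Perpendicular bisector through (2.5000, 5.5000)


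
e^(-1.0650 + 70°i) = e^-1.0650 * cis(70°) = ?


e^-1.0650 = 0.3447
cos(70°) = 0.342
sin(70°) = 0.9397
Real = 0.3447*0.342 = 0.1179
Imag = 0.3447*0.9397 = 0.3239

0.1179 + 0.3239i


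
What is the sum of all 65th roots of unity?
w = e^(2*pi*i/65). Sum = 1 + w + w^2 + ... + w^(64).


The sum of all 65th roots of unity is 0.
Geometric series: (1 - w^65)/(1 - w) = (1-1)/(1-w) = 0 since w^65 = 1, w ≠ 1.
Alternatively: coefficient of z^64 in z^65 - 1 is 0.

0


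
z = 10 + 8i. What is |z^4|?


|z| = sqrt(100+64) = sqrt(164) = 12.8062
|z^4| = |z|^4 = (sqrt(164))^4 = 164^2 = 26896

|z^4| = 26896


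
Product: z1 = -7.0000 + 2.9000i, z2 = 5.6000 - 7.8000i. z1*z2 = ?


Real = -7*5.6 - 2.9*(-7.8) = -39.2 - (-22.62) = -16.58
Imag = -7*(-7.8) + 5.6*2.9 = 54.6 + 16.24 = 70.84

-16.5800 + 70.8400i


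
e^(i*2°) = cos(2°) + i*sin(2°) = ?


cos(2°) = 0.9994
sin(2°) = 0.0349

e^(i*2°) = 0.9994 + 0.0349i


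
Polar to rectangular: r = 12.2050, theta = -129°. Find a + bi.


a = 12.2050*cos(-129°) = 12.2050*(-0.62932) = -7.6809
b = 12.2050*sin(-129°) = 12.2050*(-0.77715) = -9.4851

-7.6809 - 9.4851i


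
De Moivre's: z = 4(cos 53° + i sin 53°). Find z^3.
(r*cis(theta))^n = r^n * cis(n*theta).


r^3 = 4^3 = 64
n*theta = 3*53° = 159° = 159° (mod 360)
a = 64*cos(159°) = -59.7491
b = 64*sin(159°) = 22.9355

64 cis(159°) = -59.7491 + 22.9355i


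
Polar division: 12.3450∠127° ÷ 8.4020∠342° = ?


r = 12.3450 / 8.4020 = 1.4693
theta = 127° - 342° = -215° = 145° (mod 360)

1.4693 cis(145°)


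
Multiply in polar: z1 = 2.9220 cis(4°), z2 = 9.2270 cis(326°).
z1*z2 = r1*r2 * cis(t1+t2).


r = 2.9220 * 9.2270 = 26.9613
theta = 4° + 326° = 330° = 330° (mod 360)

26.9613 cis(330°)


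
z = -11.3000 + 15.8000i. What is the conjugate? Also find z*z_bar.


z_bar = -11.3000 - 15.8000i
z*z_bar = (-11.3)^2 + 15.8^2 = 127.69 + 249.64 = 377.33

z_bar = -11.3000 - 15.8000i, z*z_bar = 377.33


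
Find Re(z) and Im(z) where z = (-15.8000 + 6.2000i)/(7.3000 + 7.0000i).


Multiply by conjugate: (-15.8000 + 6.2000i)(7.3000 - 7.0000i) / (7.3^2 + 7^2)
Numerator real = -15.8*7.3 + 6.2*7 = -71.94
Numerator imag = 6.2*7.3 - (-15.8)*7 = 155.86
Denominator = 102.29
Re(z) = -71.94/102.29 = -0.7033
Im(z) = 155.86/102.29 = 1.5237

Re(z) = -0.7033, Im(z) = 1.5237


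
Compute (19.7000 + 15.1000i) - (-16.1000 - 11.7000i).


Real: 19.7 + 16.1 = 35.8
Imag: 15.1 + 11.7 = 26.8

35.8000 + 26.8000i


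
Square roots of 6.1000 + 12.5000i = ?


|z| = sqrt(37.21+156.25) = 13.9090
sqrt((|z|+a)/2) = sqrt((13.9090+6.1)/2) = sqrt(10.0045) = 3.1630
sqrt((|z|-a)/2) = sqrt((13.9090-6.1)/2) = sqrt(3.9045) = 1.9760

±(3.1630 + 1.9760i) i.e. 3.1630 + 1.9760i and -3.1630 - 1.9760i


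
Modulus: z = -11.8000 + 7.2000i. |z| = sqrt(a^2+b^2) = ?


|z| = sqrt((-11.8)^2 + 7.2^2) = sqrt(139.24 + 51.84) = sqrt(191.08) = 13.8232

|z| = 13.8232


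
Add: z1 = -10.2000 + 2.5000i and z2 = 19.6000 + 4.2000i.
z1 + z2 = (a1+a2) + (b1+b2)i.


Real: -10.2 + 19.6 = 9.4
Imag: 2.5 + 4.2 = 6.7

9.4000 + 6.7000i


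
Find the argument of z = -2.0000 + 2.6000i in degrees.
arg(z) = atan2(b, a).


Re = -2, Im = 2.6
arg = atan2(2.6, -2) = 127.5686 degrees

arg(z) = 127.5686 degrees


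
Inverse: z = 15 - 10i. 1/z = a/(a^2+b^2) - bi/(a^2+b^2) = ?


|z|^2 = 225+100 = 325
1/z = (15 + 10i)/325

1/z = 0.0462 + 0.0308i


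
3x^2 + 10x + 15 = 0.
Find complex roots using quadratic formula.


disc = 10^2 - 4*3*15 = 100 - 180 = -80
sqrt(|disc|) = sqrt(80) = 8.9443
Real part = -10/(2*3) = -1.6667
Imag part = 8.9443/(2*3) = 1.4907

-1.6667 ± 1.4907i


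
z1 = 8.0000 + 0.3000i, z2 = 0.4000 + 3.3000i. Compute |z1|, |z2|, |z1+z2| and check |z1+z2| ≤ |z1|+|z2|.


|z1| = sqrt(8^2 + 0.3^2) = sqrt(64.09) = 8.0056
|z2| = sqrt(0.4^2 + 3.3^2) = sqrt(11.05) = 3.3242
z1+z2 = 8.4000 + 3.6000i
|z1+z2| = sqrt(83.52) = 9.1389
|z1|+|z2| = 8.0056 + 3.3242 = 11.3298

|z1+z2| = 9.1389 ≤ |z1|+|z2| = 11.3298 (verified)


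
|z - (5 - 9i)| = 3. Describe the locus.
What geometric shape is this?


|z - z0| = r is a circle with center z0 and radius r.
Center = (5, -9), radius = 3

Circle with center (5, -9) and radius 3


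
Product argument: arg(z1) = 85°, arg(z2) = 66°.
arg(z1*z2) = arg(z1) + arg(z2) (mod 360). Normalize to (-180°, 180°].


arg(z1*z2) = 85° + 66° = 151°
Normalized to (-180°, 180°]: 151°

151°


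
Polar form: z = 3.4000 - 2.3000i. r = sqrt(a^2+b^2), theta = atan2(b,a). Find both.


r = sqrt(11.56+5.29) = sqrt(16.85) = 4.1049
theta = atan2(-2.3, 3.4) = -34.0772 degrees

r = 4.1049, theta = -34.0772 degrees


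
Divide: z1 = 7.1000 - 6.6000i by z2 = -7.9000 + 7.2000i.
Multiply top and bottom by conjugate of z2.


Conjugate of z2 = -7.9000 - 7.2000i
Numerator: (7.1000 - 6.6000i)(-7.9000 - 7.2000i) = -103.6100 + 1.0200i
Denominator: (-7.9)^2 + 7.2^2 = 114.25
Result = (-103.6100 + 1.0200i)/114.25

-0.9069 + 0.0089i


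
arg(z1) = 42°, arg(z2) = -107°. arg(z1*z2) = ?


arg(z1*z2) = 42° - 107° = -65°
Normalized to (-180°, 180°]: -65°

-65°


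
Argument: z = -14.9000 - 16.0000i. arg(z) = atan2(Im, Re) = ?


Re = -14.9, Im = -16
arg = atan2(-16, -14.9) = -132.9612 degrees

arg(z) = -132.9612 degrees


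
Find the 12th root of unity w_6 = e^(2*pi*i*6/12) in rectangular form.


Angle = 360*6/12 = 180°
a = cos(180°) = -1.0000
b = sin(180°) = 0

-1.0000 + 0i


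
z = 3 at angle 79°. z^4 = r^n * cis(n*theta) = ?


r^4 = 3^4 = 81
n*theta = 4*79° = 316° = 316° (mod 360)
a = 81*cos(316°) = 58.2665
b = 81*sin(316°) = -56.2673

81 cis(316°) = 58.2665 - 56.2673i


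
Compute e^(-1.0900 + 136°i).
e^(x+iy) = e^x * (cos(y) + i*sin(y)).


e^-1.0900 = 0.33622
cos(136°) = -0.71934
sin(136°) = 0.6947
Real = 0.33622*(-0.71934) = -0.2419
Imag = 0.33622*0.6947 = 0.2336

-0.2419 + 0.2336i


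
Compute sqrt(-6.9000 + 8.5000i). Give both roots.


|z| = sqrt(47.61+72.25) = 10.9481
sqrt((|z|+a)/2) = sqrt((10.9481+(-6.9))/2) = sqrt(2.0240) = 1.4227
sqrt((|z|-a)/2) = sqrt((10.9481-(-6.9))/2) = sqrt(8.9240) = 2.9873

±(1.4227 + 2.9873i) i.e. 1.4227 + 2.9873i and -1.4227 - 2.9873i


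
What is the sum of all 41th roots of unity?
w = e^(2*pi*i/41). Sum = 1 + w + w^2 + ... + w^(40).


The sum of all 41th roots of unity is 0.
Geometric series: (1 - w^41)/(1 - w) = (1-1)/(1-w) = 0 since w^41 = 1, w ≠ 1.
Alternatively: coefficient of z^40 in z^41 - 1 is 0.

0


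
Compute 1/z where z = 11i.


|z|^2 = 0+121 = 121
1/z = (0 - 11i)/121

1/z = 0 - 0.0909i


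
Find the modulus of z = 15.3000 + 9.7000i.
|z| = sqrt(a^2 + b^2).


|z| = sqrt(15.3^2 + 9.7^2) = sqrt(234.09 + 94.09) = sqrt(328.18) = 18.1157

|z| = 18.1157


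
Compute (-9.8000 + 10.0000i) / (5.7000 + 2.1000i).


Conjugate of z2 = 5.7000 - 2.1000i
Numerator: (-9.8000 + 10.0000i)(5.7000 - 2.1000i) = -34.8600 + 77.5800i
Denominator: 5.7^2 + 2.1^2 = 36.9
Result = (-34.8600 + 77.5800i)/36.9

-0.9447 + 2.1024i


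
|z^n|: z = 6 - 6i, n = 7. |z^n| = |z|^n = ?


|z| = sqrt(36+36) = sqrt(72) = 8.4853
|z^7| = |z|^7 = (sqrt(72))^7 = 72^3 * sqrt(72) = 373248*sqrt(72)

|z^7| = 373248*sqrt(72) ≈ 3167114.3024


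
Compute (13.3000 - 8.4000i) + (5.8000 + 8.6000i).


Real: 13.3 + 5.8 = 19.1
Imag: -8.4 + 8.6 = 0.2

19.1000 + 0.2000i


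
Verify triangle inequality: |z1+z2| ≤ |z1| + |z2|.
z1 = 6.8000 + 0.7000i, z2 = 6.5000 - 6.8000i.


|z1| = sqrt(6.8^2 + 0.7^2) = sqrt(46.73) = 6.8359
|z2| = sqrt(6.5^2 + (-6.8)^2) = sqrt(88.49) = 9.4069
z1+z2 = 13.3000 - 6.1000i
|z1+z2| = sqrt(214.1) = 14.6322
|z1|+|z2| = 6.8359 + 9.4069 = 16.2428

|z1+z2| = 14.6322 ≤ |z1|+|z2| = 16.2428 (verified)


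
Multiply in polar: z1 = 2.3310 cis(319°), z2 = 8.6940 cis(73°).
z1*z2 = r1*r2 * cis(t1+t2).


r = 2.3310 * 8.6940 = 20.2657
theta = 319° + 73° = 392° = 32° (mod 360)

20.2657 cis(32°)


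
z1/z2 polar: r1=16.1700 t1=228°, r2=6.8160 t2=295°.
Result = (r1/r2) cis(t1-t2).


r = 16.1700 / 6.8160 = 2.3724
theta = 228° - 295° = -67° = 293° (mod 360)

2.3724 cis(293°)


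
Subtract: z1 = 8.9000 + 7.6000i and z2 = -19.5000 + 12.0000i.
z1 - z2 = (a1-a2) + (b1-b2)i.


Real: 8.9 + 19.5 = 28.4
Imag: 7.6 - 12 = -4.4

28.4000 - 4.4000i


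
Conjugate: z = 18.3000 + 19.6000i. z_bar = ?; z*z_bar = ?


z_bar = 18.3000 - 19.6000i
z*z_bar = 18.3^2 + 19.6^2 = 334.89 + 384.16 = 719.05

z_bar = 18.3000 - 19.6000i, z*z_bar = 719.05


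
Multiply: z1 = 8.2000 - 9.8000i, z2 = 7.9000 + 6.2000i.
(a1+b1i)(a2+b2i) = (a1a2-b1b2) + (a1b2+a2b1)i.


Real = 8.2*7.9 - (-9.8)*6.2 = 64.78 - (-60.76) = 125.54
Imag = 8.2*6.2 + 7.9*(-9.8) = 50.84 - (77.42) = -26.58

125.5400 - 26.5800i


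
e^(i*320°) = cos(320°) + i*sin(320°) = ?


cos(320°) = 0.7660
sin(320°) = -0.6428

e^(i*320°) = 0.7660 - 0.6428i


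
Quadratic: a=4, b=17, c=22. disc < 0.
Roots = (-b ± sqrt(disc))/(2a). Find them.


disc = 17^2 - 4*4*22 = 289 - 352 = -63
sqrt(|disc|) = sqrt(63) = 7.9373
Real part = -17/(2*4) = -2.1250
Imag part = 7.9373/(2*4) = 0.9922

-2.1250 ± 0.9922i


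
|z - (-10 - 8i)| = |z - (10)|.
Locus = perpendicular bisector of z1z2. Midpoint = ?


Equal distances means the locus is the perpendicular bisector of z1 and z2.
Midpoint = ((-10+10)/2, (-8+0)/2) = (0, -4.0000)

Perpendicular bisector through (0, -4.0000)


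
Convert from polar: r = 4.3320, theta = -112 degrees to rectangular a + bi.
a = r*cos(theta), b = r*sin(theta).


a = 4.3320*cos(-112°) = 4.3320*(-0.3746) = -1.6228
b = 4.3320*sin(-112°) = 4.3320*(-0.9272) = -4.0166

-1.6228 - 4.0166i


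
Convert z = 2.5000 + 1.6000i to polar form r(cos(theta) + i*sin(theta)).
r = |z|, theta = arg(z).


r = sqrt(6.25+2.56) = sqrt(8.81) = 2.9682
theta = atan2(1.6, 2.5) = 32.6192 degrees

r = 2.9682, theta = 32.6192 degrees


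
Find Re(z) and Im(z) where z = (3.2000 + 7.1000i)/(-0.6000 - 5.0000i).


Multiply by conjugate: (3.2000 + 7.1000i)(-0.6000 + 5.0000i) / ((-0.6)^2 + (-5)^2)
Numerator real = 3.2*(-0.6) + 7.1*(-5) = -37.42
Numerator imag = 7.1*(-0.6) - 3.2*(-5) = 11.74
Denominator = 25.36
Re(z) = -37.42/25.36 = -1.4756
Im(z) = 11.74/25.36 = 0.4629

Re(z) = -1.4756, Im(z) = 0.4629


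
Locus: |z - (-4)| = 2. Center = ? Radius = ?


|z - z0| = r is a circle with center z0 and radius r.
Center = (-4, 0), radius = 2

Circle with center (-4, 0) and radius 2


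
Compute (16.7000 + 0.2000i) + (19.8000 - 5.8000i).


Real: 16.7 + 19.8 = 36.5
Imag: 0.2 - 5.8 = -5.6

36.5000 - 5.6000i


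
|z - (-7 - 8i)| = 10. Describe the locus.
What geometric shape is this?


|z - z0| = r is a circle with center z0 and radius r.
Center = (-7, -8), radius = 10

Circle with center (-7, -8) and radius 10


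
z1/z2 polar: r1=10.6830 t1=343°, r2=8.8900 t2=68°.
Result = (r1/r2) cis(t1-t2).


r = 10.6830 / 8.8900 = 1.2017
theta = 343° - 68° = 275° = 275° (mod 360)

1.2017 cis(275°)


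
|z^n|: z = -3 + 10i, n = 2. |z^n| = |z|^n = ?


|z| = sqrt(9+100) = sqrt(109) = 10.4403
|z^2| = |z|^2 = (sqrt(109))^2 = 109

|z^2| = 109


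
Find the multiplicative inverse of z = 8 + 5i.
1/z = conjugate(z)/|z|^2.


|z|^2 = 64+25 = 89
1/z = (8 - 5i)/89

1/z = 0.0899 - 0.0562i


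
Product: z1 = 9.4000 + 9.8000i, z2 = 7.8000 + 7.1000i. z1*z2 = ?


Real = 9.4*7.8 - 9.8*7.1 = 73.32 - 69.58 = 3.74
Imag = 9.4*7.1 + 7.8*9.8 = 66.74 + 76.44 = 143.18

3.7400 + 143.1800i


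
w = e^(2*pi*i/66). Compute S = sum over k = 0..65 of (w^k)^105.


The roots are w_k = w^k with w = e^(2*pi*i/66), and (w^k)^105 = (w^105)^k.
So S = 1 + u + u^2 + ... + u^(65) with u = w^105.
105 = 1*66 + 39, so 105 is not a multiple of 66: u = (w^66)^1 * w^39 = w^39 ≠ 1 (w is a primitive 66th root), while u^66 = (w^66)^105 = 1.
Geometric series: S = (1 - u^66)/(1 - u) = (1 - 1)/(1 - u) = 0

S = 0


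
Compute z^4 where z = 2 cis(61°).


r^4 = 2^4 = 16
n*theta = 4*61° = 244° = 244° (mod 360)
a = 16*cos(244°) = -7.0139
b = 16*sin(244°) = -14.3807

16 cis(244°) = -7.0139 - 14.3807i


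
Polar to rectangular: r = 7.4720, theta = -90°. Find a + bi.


a = 7.4720*cos(-90°) = 7.4720*0 = 0
b = 7.4720*sin(-90°) = 7.4720*(-1) = -7.4720

0 - 7.4720i


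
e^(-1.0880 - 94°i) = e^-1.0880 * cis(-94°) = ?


e^-1.0880 = 0.3369
cos(-94°) = -0.0698
sin(-94°) = -0.9976
Real = 0.3369*(-0.0698) = -0.0235
Imag = 0.3369*(-0.9976) = -0.3361

-0.0235 - 0.3361i


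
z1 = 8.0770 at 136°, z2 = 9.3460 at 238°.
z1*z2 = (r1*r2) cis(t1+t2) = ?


r = 8.0770 * 9.3460 = 75.4876
theta = 136° + 238° = 374° = 14° (mod 360)

75.4876 cis(14°)


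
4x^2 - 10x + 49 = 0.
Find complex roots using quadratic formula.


disc = (-10)^2 - 4*4*49 = 100 - 784 = -684
sqrt(|disc|) = sqrt(684) = 26.1534
Real part = 10/(2*4) = 1.2500
Imag part = 26.1534/(2*4) = 3.2692

1.2500 ± 3.2692i


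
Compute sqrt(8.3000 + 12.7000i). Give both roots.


|z| = sqrt(68.89+161.29) = 15.1717
sqrt((|z|+a)/2) = sqrt((15.1717+8.3)/2) = sqrt(11.7358) = 3.4258
sqrt((|z|-a)/2) = sqrt((15.1717-8.3)/2) = sqrt(3.4358) = 1.8536

±(3.4258 + 1.8536i) i.e. 3.4258 + 1.8536i and -3.4258 - 1.8536i


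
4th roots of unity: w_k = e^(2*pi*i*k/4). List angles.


The 4th roots of unity are cis(360k/4°) for k=0..3
Angle step = 360/4 = 90°
Primitive root: cis(90°)
Primitive root = 0 + 1.0000i

4 roots at angles: 0°, 90°, 180°, 270°


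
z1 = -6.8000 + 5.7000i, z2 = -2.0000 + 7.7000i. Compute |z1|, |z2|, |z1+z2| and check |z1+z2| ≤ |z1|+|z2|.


|z1| = sqrt((-6.8)^2 + 5.7^2) = sqrt(78.73) = 8.8730
|z2| = sqrt((-2)^2 + 7.7^2) = sqrt(63.29) = 7.9555
z1+z2 = -8.8000 + 13.4000i
|z1+z2| = sqrt(257) = 16.0312
|z1|+|z2| = 8.8730 + 7.9555 = 16.8285

|z1+z2| = 16.0312 ≤ |z1|+|z2| = 16.8285 (verified)


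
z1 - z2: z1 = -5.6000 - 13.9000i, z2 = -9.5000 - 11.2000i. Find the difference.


Real: -5.6 + 9.5 = 3.9
Imag: -13.9 + 11.2 = -2.7

3.9000 - 2.7000i


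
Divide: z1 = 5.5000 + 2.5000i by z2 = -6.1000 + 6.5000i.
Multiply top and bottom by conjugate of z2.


Conjugate of z2 = -6.1000 - 6.5000i
Numerator: (5.5000 + 2.5000i)(-6.1000 - 6.5000i) = -17.3000 - 51.0000i
Denominator: (-6.1)^2 + 6.5^2 = 79.46
Result = (-17.3000 - 51.0000i)/79.46

-0.2177 - 0.6418i


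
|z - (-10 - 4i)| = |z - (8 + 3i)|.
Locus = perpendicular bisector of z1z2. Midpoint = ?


Equal distances means the locus is the perpendicular bisector of z1 and z2.
Midpoint = ((-10+8)/2, (-4+3)/2) = (-1.0000, -0.5000)

Perpendicular bisector through (-1.0000, -0.5000)


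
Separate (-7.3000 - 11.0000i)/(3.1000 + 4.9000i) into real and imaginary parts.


Multiply by conjugate: (-7.3000 - 11.0000i)(3.1000 - 4.9000i) / (3.1^2 + 4.9^2)
Numerator real = -7.3*3.1 - (11)*4.9 = -76.53
Numerator imag = -11*3.1 - (-7.3)*4.9 = 1.67
Denominator = 33.62
Re(z) = -76.53/33.62 = -2.2763
Im(z) = 1.67/33.62 = 0.0497

Re(z) = -2.2763, Im(z) = 0.0497


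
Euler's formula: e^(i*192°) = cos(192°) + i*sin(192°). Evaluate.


cos(192°) = -0.9781
sin(192°) = -0.2079

e^(i*192°) = -0.9781 - 0.2079i


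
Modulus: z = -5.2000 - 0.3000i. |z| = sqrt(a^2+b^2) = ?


|z| = sqrt((-5.2)^2 + (-0.3)^2) = sqrt(27.04 + 0.09) = sqrt(27.13) = 5.2086

|z| = 5.2086


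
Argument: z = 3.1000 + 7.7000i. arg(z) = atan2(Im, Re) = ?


Re = 3.1, Im = 7.7
arg = atan2(7.7, 3.1) = 68.0704 degrees

arg(z) = 68.0704 degrees


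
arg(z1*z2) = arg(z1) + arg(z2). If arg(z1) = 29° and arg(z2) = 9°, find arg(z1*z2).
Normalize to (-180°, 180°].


arg(z1*z2) = 29° + 9° = 38°
Normalized to (-180°, 180°]: 38°

38°


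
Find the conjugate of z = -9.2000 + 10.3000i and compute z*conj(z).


z_bar = -9.2000 - 10.3000i
z*z_bar = (-9.2)^2 + 10.3^2 = 84.64 + 106.09 = 190.73

z_bar = -9.2000 - 10.3000i, z*z_bar = 190.73


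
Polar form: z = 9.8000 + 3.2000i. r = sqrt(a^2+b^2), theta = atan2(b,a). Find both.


r = sqrt(96.04+10.24) = sqrt(106.28) = 10.3092
theta = atan2(3.2, 9.8) = 18.0834 degrees

r = 10.3092, theta = 18.0834 degrees


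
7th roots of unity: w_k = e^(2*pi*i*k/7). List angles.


The 7th roots of unity are cis(360k/7°) for k=0..6
Angle step = 360/7 = 51.4286°
Primitive root: cis(51.4286°)
Primitive root = 0.6235 + 0.7818i

7 roots at angles: 0°, 51.4286°, 102.8571°, 154.2857°, 205.7143°, 257.1429°, 308.5714°


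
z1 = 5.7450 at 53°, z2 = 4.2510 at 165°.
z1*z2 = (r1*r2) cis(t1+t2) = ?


r = 5.7450 * 4.2510 = 24.4220
theta = 53° + 165° = 218° = 218° (mod 360)

24.4220 cis(218°)


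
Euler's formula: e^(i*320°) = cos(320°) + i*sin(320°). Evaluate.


cos(320°) = 0.7660
sin(320°) = -0.6428

e^(i*320°) = 0.7660 - 0.6428i


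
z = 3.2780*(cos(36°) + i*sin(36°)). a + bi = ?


a = 3.2780*cos(36°) = 3.2780*0.80902 = 2.6520
b = 3.2780*sin(36°) = 3.2780*0.5878 = 1.9268

2.6520 + 1.9268i


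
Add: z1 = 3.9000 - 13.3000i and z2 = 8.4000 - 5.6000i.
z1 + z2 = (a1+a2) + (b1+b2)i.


Real: 3.9 + 8.4 = 12.3
Imag: -13.3 - 5.6 = -18.9

12.3000 - 18.9000i


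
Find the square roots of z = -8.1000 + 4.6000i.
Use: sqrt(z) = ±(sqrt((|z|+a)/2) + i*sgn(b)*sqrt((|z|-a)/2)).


|z| = sqrt(65.61+21.16) = 9.3150
sqrt((|z|+a)/2) = sqrt((9.3150+(-8.1))/2) = sqrt(0.6075) = 0.7794
sqrt((|z|-a)/2) = sqrt((9.3150-(-8.1))/2) = sqrt(8.7075) = 2.9509

±(0.7794 + 2.9509i) i.e. 0.7794 + 2.9509i and -0.7794 - 2.9509i


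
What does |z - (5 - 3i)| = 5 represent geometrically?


|z - z0| = r is a circle with center z0 and radius r.
Center = (5, -3), radius = 5

Circle with center (5, -3) and radius 5


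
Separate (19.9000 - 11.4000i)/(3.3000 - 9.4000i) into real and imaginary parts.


Multiply by conjugate: (19.9000 - 11.4000i)(3.3000 + 9.4000i) / (3.3^2 + (-9.4)^2)
Numerator real = 19.9*3.3 - (11.4)*(-9.4) = 172.83
Numerator imag = -11.4*3.3 - 19.9*(-9.4) = 149.44
Denominator = 99.25
Re(z) = 172.83/99.25 = 1.7414
Im(z) = 149.44/99.25 = 1.5057

Re(z) = 1.7414, Im(z) = 1.5057


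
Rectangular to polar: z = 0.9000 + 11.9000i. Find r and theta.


r = sqrt(0.81+141.61) = sqrt(142.42) = 11.9340
theta = atan2(11.9, 0.9) = 85.6749 degrees

r = 11.9340, theta = 85.6749 degrees


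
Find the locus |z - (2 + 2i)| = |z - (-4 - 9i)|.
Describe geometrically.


Equal distances means the locus is the perpendicular bisector of z1 and z2.
Midpoint = ((2+(-4))/2, (2+(-9))/2) = (-1.0000, -3.5000)

Perpendicular bisector through (-1.0000, -3.5000)


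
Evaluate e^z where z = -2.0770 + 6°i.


e^-2.0770 = 0.1253
cos(6°) = 0.9945
sin(6°) = 0.1045
Real = 0.1253*0.9945 = 0.1246
Imag = 0.1253*0.1045 = 0.0131

0.1246 + 0.0131i


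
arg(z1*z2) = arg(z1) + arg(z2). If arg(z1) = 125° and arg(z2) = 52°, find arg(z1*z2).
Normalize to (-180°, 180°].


arg(z1*z2) = 125° + 52° = 177°
Normalized to (-180°, 180°]: 177°

177°


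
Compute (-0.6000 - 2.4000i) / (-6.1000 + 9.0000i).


Conjugate of z2 = -6.1000 - 9.0000i
Numerator: (-0.6000 - 2.4000i)(-6.1000 - 9.0000i) = -17.9400 + 20.0400i
Denominator: (-6.1)^2 + 9^2 = 118.21
Result = (-17.9400 + 20.0400i)/118.21

-0.1518 + 0.1695i


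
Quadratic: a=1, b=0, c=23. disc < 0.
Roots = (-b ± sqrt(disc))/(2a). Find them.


disc = 0^2 - 4*1*23 = 0 - 92 = -92
sqrt(|disc|) = sqrt(92) = 9.5917
Real part = 0/(2*1) = 0
Imag part = 9.5917/(2*1) = 4.7958

0 ± 4.7958i


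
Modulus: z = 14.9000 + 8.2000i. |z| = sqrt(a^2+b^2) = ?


|z| = sqrt(14.9^2 + 8.2^2) = sqrt(222.01 + 67.24) = sqrt(289.25) = 17.0074

|z| = 17.0074


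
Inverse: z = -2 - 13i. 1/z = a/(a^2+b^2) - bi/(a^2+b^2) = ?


|z|^2 = 4+169 = 173
1/z = (-2 + 13i)/173

1/z = -0.0116 + 0.0751i


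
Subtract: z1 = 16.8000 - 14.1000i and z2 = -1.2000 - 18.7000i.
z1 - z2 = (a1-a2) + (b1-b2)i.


Real: 16.8 + 1.2 = 18
Imag: -14.1 + 18.7 = 4.6

18.0000 + 4.6000i


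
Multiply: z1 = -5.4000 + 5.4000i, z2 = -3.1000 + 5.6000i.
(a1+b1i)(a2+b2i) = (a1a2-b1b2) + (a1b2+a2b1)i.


Real = -5.4*(-3.1) - 5.4*5.6 = 16.74 - 30.24 = -13.5
Imag = -5.4*5.6 - (3.1)*5.4 = -30.24 - (16.74) = -46.98

-13.5000 - 46.9800i


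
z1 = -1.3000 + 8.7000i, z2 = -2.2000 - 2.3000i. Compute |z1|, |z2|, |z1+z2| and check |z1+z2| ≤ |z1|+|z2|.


|z1| = sqrt((-1.3)^2 + 8.7^2) = sqrt(77.38) = 8.7966
|z2| = sqrt((-2.2)^2 + (-2.3)^2) = sqrt(10.13) = 3.1828
z1+z2 = -3.5000 + 6.4000i
|z1+z2| = sqrt(53.21) = 7.2945
|z1|+|z2| = 8.7966 + 3.1828 = 11.9794

|z1+z2| = 7.2945 ≤ |z1|+|z2| = 11.9794 (verified)


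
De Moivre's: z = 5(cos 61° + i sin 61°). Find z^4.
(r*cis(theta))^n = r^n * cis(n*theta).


r^4 = 5^4 = 625
n*theta = 4*61° = 244° = 244° (mod 360)
a = 625*cos(244°) = -273.9820
b = 625*sin(244°) = -561.7463

625 cis(244°) = -273.9820 - 561.7463i


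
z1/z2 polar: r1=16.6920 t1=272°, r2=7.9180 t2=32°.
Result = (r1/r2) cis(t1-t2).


r = 16.6920 / 7.9180 = 2.1081
theta = 272° - 32° = 240° = 240° (mod 360)

2.1081 cis(240°)


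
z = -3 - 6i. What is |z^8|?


|z| = sqrt(9+36) = sqrt(45) = 6.7082
|z^8| = |z|^8 = (sqrt(45))^8 = 45^4 = 4100625

|z^8| = 4100625


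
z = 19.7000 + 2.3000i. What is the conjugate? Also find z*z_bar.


z_bar = 19.7000 - 2.3000i
z*z_bar = 19.7^2 + 2.3^2 = 388.09 + 5.29 = 393.38

z_bar = 19.7000 - 2.3000i, z*z_bar = 393.38


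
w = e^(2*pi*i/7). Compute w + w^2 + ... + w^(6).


With w = e^(2*pi*i/7), all 7 of the 7th roots of unity w^0 = 1, w, ..., w^(6) sum to 0: 1 + w + ... + w^(6) = (1 - w^7)/(1 - w) = 0 since w^7 = 1, w ≠ 1.
Removing the root 1: w + w^2 + ... + w^(6) = 0 - 1 = -1

Sum = -1


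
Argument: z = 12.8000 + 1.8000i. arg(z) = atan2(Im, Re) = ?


Re = 12.8, Im = 1.8
arg = atan2(1.8, 12.8) = 8.0047 degrees

arg(z) = 8.0047 degrees


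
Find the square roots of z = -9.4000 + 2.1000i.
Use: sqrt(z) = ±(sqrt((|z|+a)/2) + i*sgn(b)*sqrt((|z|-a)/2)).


|z| = sqrt(88.36+4.41) = 9.6317
sqrt((|z|+a)/2) = sqrt((9.6317+(-9.4))/2) = sqrt(0.1159) = 0.3404
sqrt((|z|-a)/2) = sqrt((9.6317-(-9.4))/2) = sqrt(9.5159) = 3.0848

±(0.3404 + 3.0848i) i.e. 0.3404 + 3.0848i and -0.3404 - 3.0848i


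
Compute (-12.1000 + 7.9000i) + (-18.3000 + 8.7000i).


Real: -12.1 - 18.3 = -30.4
Imag: 7.9 + 8.7 = 16.6

-30.4000 + 16.6000i


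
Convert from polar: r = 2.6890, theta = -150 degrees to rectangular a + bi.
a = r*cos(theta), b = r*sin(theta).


a = 2.6890*cos(-150°) = 2.6890*(-0.866) = -2.3287
b = 2.6890*sin(-150°) = 2.6890*(-0.5) = -1.3445

-2.3287 - 1.3445i


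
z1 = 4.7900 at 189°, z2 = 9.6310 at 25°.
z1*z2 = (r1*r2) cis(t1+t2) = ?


r = 4.7900 * 9.6310 = 46.1325
theta = 189° + 25° = 214° = 214° (mod 360)

46.1325 cis(214°)


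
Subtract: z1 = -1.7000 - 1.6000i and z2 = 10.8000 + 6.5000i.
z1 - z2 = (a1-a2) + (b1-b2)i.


Real: -1.7 - 10.8 = -12.5
Imag: -1.6 - 6.5 = -8.1

-12.5000 - 8.1000i


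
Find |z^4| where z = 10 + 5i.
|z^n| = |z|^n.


|z| = sqrt(100+25) = sqrt(125) = 11.1803
|z^4| = |z|^4 = (sqrt(125))^4 = 125^2 = 15625

|z^4| = 15625


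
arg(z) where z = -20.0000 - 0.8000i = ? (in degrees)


Re = -20, Im = -0.8
arg = atan2(-0.8, -20) = -177.7094 degrees

arg(z) = -177.7094 degrees


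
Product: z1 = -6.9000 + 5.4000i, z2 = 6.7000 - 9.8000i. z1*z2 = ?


Real = -6.9*6.7 - 5.4*(-9.8) = -46.23 - (-52.92) = 6.69
Imag = -6.9*(-9.8) + 6.7*5.4 = 67.62 + 36.18 = 103.8

6.6900 + 103.8000i


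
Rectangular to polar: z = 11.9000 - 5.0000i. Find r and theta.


r = sqrt(141.61+25) = sqrt(166.61) = 12.9077
theta = atan2(-5, 11.9) = -22.7906 degrees

r = 12.9077, theta = -22.7906 degrees


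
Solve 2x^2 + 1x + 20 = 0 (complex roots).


disc = 1^2 - 4*2*20 = 1 - 160 = -159
sqrt(|disc|) = sqrt(159) = 12.6095
Real part = -1/(2*2) = -0.2500
Imag part = 12.6095/(2*2) = 3.1524

-0.2500 ± 3.1524i


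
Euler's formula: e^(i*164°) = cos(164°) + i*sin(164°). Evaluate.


cos(164°) = -0.9613
sin(164°) = 0.2756

e^(i*164°) = -0.9613 + 0.2756i


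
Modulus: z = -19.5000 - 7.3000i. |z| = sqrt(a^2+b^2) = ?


|z| = sqrt((-19.5)^2 + (-7.3)^2) = sqrt(380.25 + 53.29) = sqrt(433.54) = 20.8216

|z| = 20.8216


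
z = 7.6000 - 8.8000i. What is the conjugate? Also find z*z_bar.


z_bar = 7.6000 + 8.8000i
z*z_bar = 7.6^2 + (-8.8)^2 = 57.76 + 77.44 = 135.2

z_bar = 7.6000 + 8.8000i, z*z_bar = 135.2


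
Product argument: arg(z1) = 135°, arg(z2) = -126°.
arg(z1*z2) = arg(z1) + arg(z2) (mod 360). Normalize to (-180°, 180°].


arg(z1*z2) = 135° - 126° = 9°
Normalized to (-180°, 180°]: 9°

9°


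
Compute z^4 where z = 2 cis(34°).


r^4 = 2^4 = 16
n*theta = 4*34° = 136° = 136° (mod 360)
a = 16*cos(136°) = -11.5094
b = 16*sin(136°) = 11.1145

16 cis(136°) = -11.5094 + 11.1145i


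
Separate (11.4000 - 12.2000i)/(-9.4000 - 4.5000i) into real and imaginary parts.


Multiply by conjugate: (11.4000 - 12.2000i)(-9.4000 + 4.5000i) / ((-9.4)^2 + (-4.5)^2)
Numerator real = 11.4*(-9.4) - (12.2)*(-4.5) = -52.26
Numerator imag = -12.2*(-9.4) - 11.4*(-4.5) = 165.98
Denominator = 108.61
Re(z) = -52.26/108.61 = -0.4812
Im(z) = 165.98/108.61 = 1.5282

Re(z) = -0.4812, Im(z) = 1.5282


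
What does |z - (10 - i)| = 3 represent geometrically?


|z - z0| = r is a circle with center z0 and radius r.
Center = (10, -1), radius = 3

Circle with center (10, -1) and radius 3


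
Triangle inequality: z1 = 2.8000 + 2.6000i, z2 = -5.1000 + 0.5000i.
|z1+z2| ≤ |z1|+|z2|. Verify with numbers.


|z1| = sqrt(2.8^2 + 2.6^2) = sqrt(14.6) = 3.8210
|z2| = sqrt((-5.1)^2 + 0.5^2) = sqrt(26.26) = 5.1245
z1+z2 = -2.3000 + 3.1000i
|z1+z2| = sqrt(14.9) = 3.8601
|z1|+|z2| = 3.8210 + 5.1245 = 8.9455

|z1+z2| = 3.8601 ≤ |z1|+|z2| = 8.9455 (verified)


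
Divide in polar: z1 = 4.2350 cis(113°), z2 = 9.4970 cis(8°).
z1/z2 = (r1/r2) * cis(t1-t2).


r = 4.2350 / 9.4970 = 0.4459
theta = 113° - 8° = 105° = 105° (mod 360)

0.4459 cis(105°)


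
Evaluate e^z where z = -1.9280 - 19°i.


e^-1.9280 = 0.14544
cos(-19°) = 0.9455
sin(-19°) = -0.3256
Real = 0.14544*0.9455 = 0.1375
Imag = 0.14544*(-0.3256) = -0.0474

0.1375 - 0.0474i


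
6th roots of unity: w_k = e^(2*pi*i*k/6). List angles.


The 6th roots of unity are cis(360k/6°) for k=0..5
Angle step = 360/6 = 60°
Primitive root: cis(60°)
Primitive root = 0.5000 + 0.8660i

6 roots at angles: 0°, 60°, 120°, 180°, 240°, 300°


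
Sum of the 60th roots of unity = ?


The sum of all 60th roots of unity is 0.
Geometric series: (1 - w^60)/(1 - w) = (1-1)/(1-w) = 0 since w^60 = 1, w ≠ 1.
Alternatively: coefficient of z^59 in z^60 - 1 is 0.

0


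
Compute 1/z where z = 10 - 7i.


|z|^2 = 100+49 = 149
1/z = (10 + 7i)/149

1/z = 0.0671 + 0.0470i


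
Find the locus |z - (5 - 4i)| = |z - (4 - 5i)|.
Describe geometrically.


Equal distances means the locus is the perpendicular bisector of z1 and z2.
Midpoint = ((5+4)/2, (-4+(-5))/2) = (4.5000, -4.5000)

Perpendicular bisector through (4.5000, -4.5000)


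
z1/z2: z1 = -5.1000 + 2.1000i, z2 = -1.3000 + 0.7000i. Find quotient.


Conjugate of z2 = -1.3000 - 0.7000i
Numerator: (-5.1000 + 2.1000i)(-1.3000 - 0.7000i) = 8.1000 + 0.8400i
Denominator: (-1.3)^2 + 0.7^2 = 2.18
Result = (8.1000 + 0.8400i)/2.18

3.7156 + 0.3853i


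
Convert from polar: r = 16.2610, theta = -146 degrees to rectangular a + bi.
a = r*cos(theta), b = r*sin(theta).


a = 16.2610*cos(-146°) = 16.2610*(-0.82904) = -13.4810
b = 16.2610*sin(-146°) = 16.2610*(-0.55919) = -9.0930

-13.4810 - 9.0930i


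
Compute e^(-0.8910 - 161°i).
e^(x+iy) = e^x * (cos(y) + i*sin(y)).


e^-0.8910 = 0.4102
cos(-161°) = -0.94552
sin(-161°) = -0.3256
Real = 0.4102*(-0.94552) = -0.3879
Imag = 0.4102*(-0.3256) = -0.1336

-0.3879 - 0.1336i


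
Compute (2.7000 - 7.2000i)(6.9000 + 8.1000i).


Real = 2.7*6.9 - (-7.2)*8.1 = 18.63 - (-58.32) = 76.95
Imag = 2.7*8.1 + 6.9*(-7.2) = 21.87 - (49.68) = -27.81

76.9500 - 27.8100i


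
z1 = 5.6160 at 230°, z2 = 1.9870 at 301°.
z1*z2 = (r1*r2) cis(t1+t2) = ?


r = 5.6160 * 1.9870 = 11.1590
theta = 230° + 301° = 531° = 171° (mod 360)

11.1590 cis(171°)


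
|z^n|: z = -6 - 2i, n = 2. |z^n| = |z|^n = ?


|z| = sqrt(36+4) = sqrt(40) = 6.3246
|z^2| = |z|^2 = (sqrt(40))^2 = 40

|z^2| = 40


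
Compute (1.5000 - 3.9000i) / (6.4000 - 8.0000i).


Conjugate of z2 = 6.4000 + 8.0000i
Numerator: (1.5000 - 3.9000i)(6.4000 + 8.0000i) = 40.8000 - 12.9600i
Denominator: 6.4^2 + (-8)^2 = 104.96
Result = (40.8000 - 12.9600i)/104.96

0.3887 - 0.1235i
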